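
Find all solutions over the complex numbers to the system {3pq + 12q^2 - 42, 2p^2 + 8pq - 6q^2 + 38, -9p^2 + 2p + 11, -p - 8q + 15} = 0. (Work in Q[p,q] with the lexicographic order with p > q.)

Compute a lex Gröbner basis by Buchberger's algorithm.
f_1 = 3pq + 12q^2 - 42, LT = pq.
f_2 = 2p^2 + 8pq - 6q^2 + 38, LT = p^2.
f_3 = -9p^2 + 2p + 11, LT = p^2.
f_4 = -p - 8q + 15, LT = p.

S(f_1,f_2): lcm = p^2q. S = -14p + 3q^3 - 19q.
  reduce S modulo (f_1, f_2, f_3, f_4):
  remainder 3q^3 + 93q - 210 ≠ 0; add h_5 = 3q^3 + 93q - 210 to the basis.

S(f_1,f_3): lcm = p^2q. S = 4pq^2 + 2/9pq - 14p + 11/9q.
  reduce S modulo (f_1, f_2, f_3, f_4, h_5):
  remainder -8/9q^2 + 5987/9q - 11942/9 ≠ 0; add h_6 = -8/9q^2 + 5987/9q - 11942/9 to the basis.

S(f_1,f_4): lcm = pq. S = -4q^2 + 15q - 14.
  reduce S modulo (f_1, f_2, f_3, f_4, h_5, h_6):
  remainder -5957/2q + 5957 ≠ 0; add h_7 = -5957/2q + 5957 to the basis.

The other S-polynomials (S(f_2,f_3), S(f_2,f_4), S(f_3,f_4), S(f_1,h_5), S(f_2,h_5), S(f_3,h_5), S(f_4,h_5), S(f_1,h_6), S(f_2,h_6), S(f_3,h_6), S(f_4,h_6), S(h_5,h_6), S(f_1,h_7), S(f_2,h_7), S(f_3,h_7), S(f_4,h_7), S(h_5,h_7), S(h_6,h_7)) all reduce to 0 modulo the current basis, so we have a Gröbner basis.
Inter-reduce: drop elements whose leading term is divisible by another's, tail-reduce, and make monic.
Reduced Gröbner basis: {p + 1, q - 2}.

From the last basis element, q - 2 = 0, so q takes values in {2}. Each choice, substituted upward through the basis, yields the corresponding point(s) of the solution set.
  q = 2: the earlier basis element becomes p + 1 = 0, giving p = -1 — point (-1, 2).

{(-1, 2)}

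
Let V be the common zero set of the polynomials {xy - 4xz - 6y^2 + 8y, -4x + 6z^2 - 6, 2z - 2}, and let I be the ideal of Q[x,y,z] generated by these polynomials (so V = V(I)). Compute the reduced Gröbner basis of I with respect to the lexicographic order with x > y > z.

G = {x, y^2 - 4/3y, z - 1}

The reduced Gröbner basis is the canonical form of the ideal for this ordering.

f_1 = xy - 4xz - 6y^2 + 8y, LT = xy.
f_2 = -4x + 6z^2 - 6, LT = x.
f_3 = 2z - 2, LT = z.

S(f_1,f_2): lcm = xy. S = -4xz - 6y^2 + 3/2yz^2 + 13/2y.
  reduce S modulo (f_1, f_2, f_3):
  remainder -6y^2 + 8y ≠ 0; add g_4 = -6y^2 + 8y to the basis.

The other S-polynomials (S(f_1,f_3), S(f_2,f_3), S(f_1,g_4), S(f_2,g_4), S(f_3,g_4)) all reduce to 0 modulo the current basis, so we have a Gröbner basis.
Inter-reduce: drop elements whose leading term is divisible by another's, tail-reduce, and make monic.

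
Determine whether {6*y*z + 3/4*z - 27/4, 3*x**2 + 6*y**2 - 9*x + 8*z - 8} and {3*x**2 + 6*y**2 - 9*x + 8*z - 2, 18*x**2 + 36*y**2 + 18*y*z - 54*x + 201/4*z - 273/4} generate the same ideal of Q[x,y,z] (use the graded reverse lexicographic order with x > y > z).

No, the ideals differ.

Equality of ideals is decidable: compute both reduced Gröbner bases (unique for the ordering) and check whether they agree.
Buchberger on the first generating set:
f_1 = 6*y*z + 3/4*z - 27/4, LT = y*z.
f_2 = 3*x**2 + 6*y**2 - 9*x + 8*z - 8, LT = x**2.

The S-polynomials (S(f_1,f_2)) all reduce to 0 modulo the current basis, so we have a Gröbner basis.
Inter-reduce: drop elements whose leading term is divisible by another's, tail-reduce, and make monic.
Reduced Gröbner basis: {x**2 + 2*y**2 - 3*x + 8/3*z - 8/3, y*z + 1/8*z - 9/8}.

Buchberger on the second generating set:
h_1 = 3*x**2 + 6*y**2 - 9*x + 8*z - 2, LT = x**2.
h_2 = 18*x**2 + 36*y**2 + 18*y*z - 54*x + 201/4*z - 273/4, LT = x**2.

S(h_1,h_2): lcm = x**2. S = -y*z - 1/8*z + 25/8.
  leading term y*z: no divisor's leading term divides it; move -y*z to the remainder.
  leading term z: no divisor's leading term divides it; move -1/8*z to the remainder.
  leading term 1: no divisor's leading term divides it; move 25/8 to the remainder.
  remainder -y*z - 1/8*z + 25/8 ≠ 0; add k_3 = -y*z - 1/8*z + 25/8 to the basis.

The other S-polynomials (S(h_1,k_3), S(h_2,k_3)) all reduce to 0 modulo the current basis, so we have a Gröbner basis.
Inter-reduce: drop elements whose leading term is divisible by another's, tail-reduce, and make monic.
Reduced Gröbner basis: {x**2 + 2*y**2 - 3*x + 8/3*z - 2/3, y*z + 1/8*z - 25/8}.

The bases are distinct; the ideals are different.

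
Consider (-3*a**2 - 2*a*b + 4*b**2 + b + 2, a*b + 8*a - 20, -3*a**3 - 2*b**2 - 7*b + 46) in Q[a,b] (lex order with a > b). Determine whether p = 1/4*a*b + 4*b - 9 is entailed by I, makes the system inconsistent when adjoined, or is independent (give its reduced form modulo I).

1/4*a*b + 4*b - 9 lies in I (it reduces to 0).

First compute the reduced Gröbner basis of I by Buchberger's algorithm.
f_1 = -3*a**2 - 2*a*b + 4*b**2 + b + 2, LT = a**2.
f_2 = a*b + 8*a - 20, LT = a*b.
f_3 = -3*a**3 - 2*b**2 - 7*b + 46, LT = a**3.

S(f_1,f_2): lcm = a**2*b. S = -8*a**2 + 2/3*a*b**2 + 20*a - 4/3*b**3 - 1/3*b**2 - 2/3*b.
  reduce S modulo (f_1, f_2, f_3):
  remainder 20*a - 4/3*b**3 - 11*b**2 + 10*b - 16/3 ≠ 0; add h_4 = 20*a - 4/3*b**3 - 11*b**2 + 10*b - 16/3 to the basis.

S(f_1,f_3): lcm = a**3. S = 2/3*a**2*b - 4/3*a*b**2 - 1/3*a*b - 2/3*a - 2/3*b**2 - 7/3*b + 46/3.
  reduce S modulo (f_1, f_2, f_3, h_4):
  remainder -886/135*b**3 - 5573/90*b**2 + 166/9*b + 35546/135 ≠ 0; add h_5 = -886/135*b**3 - 5573/90*b**2 + 166/9*b + 35546/135 to the basis.

S(f_2,f_3): lcm = a**3*b. S = 8*a**3 - 20*a**2 - 2/3*b**3 - 7/3*b**2 + 46/3*b.
  reduce S modulo (f_1, f_2, f_3, h_4, h_5):
  remainder -52139/2658*b**2 + 28540/1329*b + 47198/1329 ≠ 0; add h_6 = -52139/2658*b**2 + 28540/1329*b + 47198/1329 to the basis.

S(f_3,h_4): lcm = a**3. S = 1/15*a**2*b**3 + 11/20*a**2*b**2 - 1/2*a**2*b + 4/15*a**2 + 2/3*b**2 + 7/3*b - 46/3.
  reduce S modulo (f_1, f_2, f_3, h_4, h_5, h_6):
  remainder 64604133/23097577*b - 129208266/23097577 ≠ 0; add h_7 = 64604133/23097577*b - 129208266/23097577 to the basis.

The other S-polynomials (S(f_1,h_4), S(f_2,h_4), S(f_1,h_5), S(f_2,h_5), S(f_3,h_5), S(h_4,h_5), S(f_1,h_6), S(f_2,h_6), S(f_3,h_6), S(h_4,h_6), S(h_5,h_6), S(f_1,h_7), S(f_2,h_7), S(f_3,h_7), S(h_4,h_7), S(h_5,h_7), S(h_6,h_7)) all reduce to 0 modulo the current basis, so we have a Gröbner basis.
Inter-reduce: drop elements whose leading term is divisible by another's, tail-reduce, and make monic.
Reduced Gröbner basis: {a - 2, b - 2}.
Label its elements g_1 = a - 2, g_2 = b - 2.

Reduce p = 1/4*a*b + 4*b - 9 modulo G:
  leading term a*b: subtract (1/4*b)·g_1 from 1/4*a*b + 4*b - 9 → 9/2*b - 9
  leading term b: subtract (9/2)·g_2 from 9/2*b - 9 → 0
  normal form = 0.
Since the normal form is 0, p ∈ I.

Ideal membership is decidable via reduction modulo a Gröbner basis.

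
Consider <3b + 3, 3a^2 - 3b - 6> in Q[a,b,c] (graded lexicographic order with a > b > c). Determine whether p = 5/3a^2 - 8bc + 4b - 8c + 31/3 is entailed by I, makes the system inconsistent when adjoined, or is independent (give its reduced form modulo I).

First compute the reduced Gröbner basis of I by Buchberger's algorithm.
f_1 = 3b + 3, LT = b.
f_2 = 3a^2 - 3b - 6, LT = a^2.

S(f_1,f_2): leading monomials are coprime, so the S-polynomial reduces to 0 (Buchberger's first criterion).
Every S-polynomial of the final basis reduces to 0, so we have a Gröbner basis.
Inter-reduce: drop elements whose leading term is divisible by another's, tail-reduce, and make monic.
Reduced Gröbner basis: {a^2 - 1, b + 1}.
Label its elements g_1 = a^2 - 1, g_2 = b + 1.

Reduce p = 5/3a^2 - 8bc + 4b - 8c + 31/3 modulo G:
  leading term a^2: subtract (5/3)·g_1 from 5/3a^2 - 8bc + 4b - 8c + 31/3 → -8bc + 4b - 8c + 12
  leading term bc: subtract (-8c)·g_2 from -8bc + 4b - 8c + 12 → 4b + 12
  leading term b: subtract (4)·g_2 from 4b + 12 → 8
  leading term 1: no divisor's leading term divides it; move 8 to the remainder.
  normal form = 8.
The normal form is nonzero, so p ∉ I. Since p minus its normal form lies in I, I + (p) = I + (r) where r = 8; decide whether this ideal is the whole ring.
Here r = 8 is a nonzero constant, hence a unit: 1 ∈ I + (p), the Gröbner basis of I + (p) is {1}, and the enlarged system has no common solution — adjoining p is inconsistent.

The remainder on division by a Gröbner basis is unique — it is the normal form.

Adjoining 5/3a^2 - 8bc + 4b - 8c + 31/3 makes the ideal the whole ring: the system is inconsistent.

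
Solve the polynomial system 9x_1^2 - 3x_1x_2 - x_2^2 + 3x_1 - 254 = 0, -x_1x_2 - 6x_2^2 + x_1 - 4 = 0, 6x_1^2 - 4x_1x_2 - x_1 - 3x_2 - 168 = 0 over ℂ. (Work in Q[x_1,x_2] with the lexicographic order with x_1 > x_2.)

{(5, -1)}

Compute a lex Gröbner basis by Buchberger's algorithm.
f_1 = 9x_1^2 - 3x_1x_2 + 3x_1 - x_2^2 - 254, LT = x_1^2.
f_2 = -x_1x_2 + x_1 - 6x_2^2 - 4, LT = x_1x_2.
f_3 = 6x_1^2 - 4x_1x_2 - x_1 - 3x_2 - 168, LT = x_1^2.

S(f_1,f_2): lcm = x_1^2x_2. S = x_1^2 - 19/3x_1x_2^2 + 1/3x_1x_2 - 4x_1 - 1/9x_2^3 - 254/9x_2.
  leading term x_1^2: subtract (1/9)·f_1 from x_1^2 - 19/3x_1x_2^2 + 1/3x_1x_2 - 4x_1 - 1/9x_2^3 - 254/9x_2 → -19/3x_1x_2^2 + 2/3x_1x_2 - 13/3x_1 - 1/9x_2^3 + 1/9x_2^2 - 254/9x_2 + 254/9
  leading term x_1x_2^2: subtract (19/3x_2)·f_2 from -19/3x_1x_2^2 + 2/3x_1x_2 - 13/3x_1 - 1/9x_2^3 + 1/9x_2^2 - 254/9x_2 + 254/9 → -17/3x_1x_2 - 13/3x_1 + 341/9x_2^3 + 1/9x_2^2 - 26/9x_2 + 254/9
  leading term x_1x_2: subtract (17/3)·f_2 from -17/3x_1x_2 - 13/3x_1 + 341/9x_2^3 + 1/9x_2^2 - 26/9x_2 + 254/9 → -10x_1 + 341/9x_2^3 + 307/9x_2^2 - 26/9x_2 + 458/9
  leading term x_1: no divisor's leading term divides it; move -10x_1 to the remainder.
  leading term x_2^3: no divisor's leading term divides it; move 341/9x_2^3 to the remainder.
  leading term x_2^2: no divisor's leading term divides it; move 307/9x_2^2 to the remainder.
  leading term x_2: no divisor's leading term divides it; move -26/9x_2 to the remainder.
  leading term 1: no divisor's leading term divides it; move 458/9 to the remainder.
  remainder -10x_1 + 341/9x_2^3 + 307/9x_2^2 - 26/9x_2 + 458/9 ≠ 0; add h_4 = -10x_1 + 341/9x_2^3 + 307/9x_2^2 - 26/9x_2 + 458/9 to the basis.

S(f_1,f_3): lcm = x_1^2. S = 1/3x_1x_2 + 1/2x_1 - 1/9x_2^2 + 1/2x_2 - 2/9.
  leading term x_1x_2: subtract (-1/3)·f_2 from 1/3x_1x_2 + 1/2x_1 - 1/9x_2^2 + 1/2x_2 - 2/9 → 5/6x_1 - 19/9x_2^2 + 1/2x_2 - 14/9
  leading term x_1: subtract (-1/12)·h_4 from 5/6x_1 - 19/9x_2^2 + 1/2x_2 - 14/9 → 341/108x_2^3 + 79/108x_2^2 + 7/27x_2 + 145/54
  leading term x_2^3: no divisor's leading term divides it; move 341/108x_2^3 to the remainder.
  leading term x_2^2: no divisor's leading term divides it; move 79/108x_2^2 to the remainder.
  leading term x_2: no divisor's leading term divides it; move 7/27x_2 to the remainder.
  leading term 1: no divisor's leading term divides it; move 145/54 to the remainder.
  remainder 341/108x_2^3 + 79/108x_2^2 + 7/27x_2 + 145/54 ≠ 0; add h_5 = 341/108x_2^3 + 79/108x_2^2 + 7/27x_2 + 145/54 to the basis.

S(f_2,f_3): lcm = x_1^2x_2. S = -x_1^2 + 20/3x_1x_2^2 + 1/6x_1x_2 + 4x_1 + 1/2x_2^2 + 28x_2.
  leading term x_1^2: subtract (-1/9)·f_1 from -x_1^2 + 20/3x_1x_2^2 + 1/6x_1x_2 + 4x_1 + 1/2x_2^2 + 28x_2 → 20/3x_1x_2^2 - 1/6x_1x_2 + 13/3x_1 + 7/18x_2^2 + 28x_2 - 254/9
  leading term x_1x_2^2: subtract (-20/3x_2)·f_2 from 20/3x_1x_2^2 - 1/6x_1x_2 + 13/3x_1 + 7/18x_2^2 + 28x_2 - 254/9 → 13/2x_1x_2 + 13/3x_1 - 40x_2^3 + 7/18x_2^2 + 4/3x_2 - 254/9
  leading term x_1x_2: subtract (-13/2)·f_2 from 13/2x_1x_2 + 13/3x_1 - 40x_2^3 + 7/18x_2^2 + 4/3x_2 - 254/9 → 65/6x_1 - 40x_2^3 - 695/18x_2^2 + 4/3x_2 - 488/9
  leading term x_1: subtract (-13/12)·h_4 from 65/6x_1 - 40x_2^3 - 695/18x_2^2 + 4/3x_2 - 488/9 → 113/108x_2^3 - 179/108x_2^2 - 97/54x_2 + 49/54
  leading term x_2^3: subtract (113/341)·h_5 from 113/108x_2^3 - 179/108x_2^2 - 97/54x_2 + 49/54 → -3887/2046x_2^2 - 3851/2046x_2 + 6/341
  leading term x_2^2: no divisor's leading term divides it; move -3887/2046x_2^2 to the remainder.
  leading term x_2: no divisor's leading term divides it; move -3851/2046x_2 to the remainder.
  leading term 1: no divisor's leading term divides it; move 6/341 to the remainder.
  remainder -3887/2046x_2^2 - 3851/2046x_2 + 6/341 ≠ 0; add h_6 = -3887/2046x_2^2 - 3851/2046x_2 + 6/341 to the basis.

S(f_2,h_5): lcm = x_1x_2^3. S = -420/341x_1x_2^2 - 28/341x_1x_2 - 290/341x_1 + 6x_2^4 + 4x_2^2.
  leading term x_1x_2^2: subtract (420/341x_2)·f_2 from -420/341x_1x_2^2 - 28/341x_1x_2 - 290/341x_1 + 6x_2^4 + 4x_2^2 → -448/341x_1x_2 - 290/341x_1 + 6x_2^4 + 2520/341x_2^3 + 4x_2^2 + 1680/341x_2
  leading term x_1x_2: subtract (448/341)·f_2 from -448/341x_1x_2 - 290/341x_1 + 6x_2^4 + 2520/341x_2^3 + 4x_2^2 + 1680/341x_2 → -738/341x_1 + 6x_2^4 + 2520/341x_2^3 + 4052/341x_2^2 + 1680/341x_2 + 1792/341
  leading term x_1: subtract (369/1705)·h_4 from -738/341x_1 + 6x_2^4 + 2520/341x_2^3 + 4052/341x_2^2 + 1680/341x_2 + 1792/341 → 6x_2^4 - 1381/1705x_2^3 + 7673/1705x_2^2 + 9466/1705x_2 - 9818/1705
  leading term x_2^4: subtract (648/341x_2)·h_5 from 6x_2^4 - 1381/1705x_2^3 + 7673/1705x_2^2 + 9466/1705x_2 - 9818/1705 → -11/5x_2^3 + 6833/1705x_2^2 + 766/1705x_2 - 9818/1705
  leading term x_2^3: subtract (-108/155)·h_5 from -11/5x_2^3 + 6833/1705x_2^2 + 766/1705x_2 - 9818/1705 → 7702/1705x_2^2 + 1074/1705x_2 - 6628/1705
  leading term x_2^2: subtract (-46212/19435)·h_6 from 7702/1705x_2^2 + 1074/1705x_2 - 6628/1705 → -25485764/6627335x_2 - 25485764/6627335
  leading term x_2: no divisor's leading term divides it; move -25485764/6627335x_2 to the remainder.
  leading term 1: no divisor's leading term divides it; move -25485764/6627335 to the remainder.
  remainder -25485764/6627335x_2 - 25485764/6627335 ≠ 0; add h_7 = -25485764/6627335x_2 - 25485764/6627335 to the basis.

The other S-polynomials (S(f_1,h_4), S(f_2,h_4), S(f_3,h_4), S(f_1,h_5), S(f_3,h_5), S(h_4,h_5), S(f_1,h_6), S(f_2,h_6), S(f_3,h_6), S(h_4,h_6), S(h_5,h_6), S(f_1,h_7), S(f_2,h_7), S(f_3,h_7), S(h_4,h_7), S(h_5,h_7), S(h_6,h_7)) all reduce to 0 modulo the current basis, so we have a Gröbner basis.
Inter-reduce: drop elements whose leading term is divisible by another's, tail-reduce, and make monic.
Reduced Gröbner basis: {x_1 - 5, x_2 + 1}.

Elimination: the polynomial x_2 + 1 lies in the elimination ideal for x_2, so x_2 ∈ {-1}. For each such x_2, the remaining basis elements (now univariate) give the rest of the solution.
  x_2 = -1: the earlier basis element becomes x_1 - 5 = 0, giving x_1 = 5 — point (5, -1).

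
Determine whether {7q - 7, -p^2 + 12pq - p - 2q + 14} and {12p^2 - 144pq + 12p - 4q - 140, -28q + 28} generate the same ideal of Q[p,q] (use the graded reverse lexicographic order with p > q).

Yes, the ideals are equal.

Equality of ideals is decidable: compute both reduced Gröbner bases (unique for the ordering) and check whether they agree.
Buchberger on the first generating set:
f_1 = 7q - 7, LT = q.
f_2 = -p^2 + 12pq - p - 2q + 14, LT = p^2.

S(f_1,f_2): leading monomials are coprime, so the S-polynomial reduces to 0 (Buchberger's first criterion).
Every S-polynomial of the final basis reduces to 0, so we have a Gröbner basis.
Inter-reduce: drop elements whose leading term is divisible by another's, tail-reduce, and make monic.
Reduced Gröbner basis: {p^2 - 11p - 12, q - 1}.

Buchberger on the second generating set:
h_1 = 12p^2 - 144pq + 12p - 4q - 140, LT = p^2.
h_2 = -28q + 28, LT = q.

S(h_1,h_2): leading monomials are coprime, so the S-polynomial reduces to 0 (Buchberger's first criterion).
Every S-polynomial of the final basis reduces to 0, so we have a Gröbner basis.
Inter-reduce: drop elements whose leading term is divisible by another's, tail-reduce, and make monic.
Reduced Gröbner basis: {p^2 - 11p - 12, q - 1}.

The two bases agree; hence the ideals are identical.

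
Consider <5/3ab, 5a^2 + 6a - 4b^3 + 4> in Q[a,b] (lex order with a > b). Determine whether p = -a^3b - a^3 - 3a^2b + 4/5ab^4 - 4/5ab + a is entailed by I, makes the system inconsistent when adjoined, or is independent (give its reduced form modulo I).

-a^3b - a^3 - 3a^2b + 4/5ab^4 - 4/5ab + a is independent of I; its normal form modulo I is 9/25a + 24/25b^3 - 24/25.

First compute the reduced Gröbner basis of I by Buchberger's algorithm.
f_1 = 5/3ab, LT = ab.
f_2 = 5a^2 + 6a - 4b^3 + 4, LT = a^2.

S(f_1,f_2): lcm = a^2b. S = -6/5ab + 4/5b^4 - 4/5b.
  reduce S modulo (f_1, f_2):
  remainder 4/5b^4 - 4/5b ≠ 0; add h_3 = 4/5b^4 - 4/5b to the basis.

The other S-polynomials (S(f_1,h_3), S(f_2,h_3)) all reduce to 0 modulo the current basis, so we have a Gröbner basis.
Inter-reduce: drop elements whose leading term is divisible by another's, tail-reduce, and make monic.
Reduced Gröbner basis: {a^2 + 6/5a - 4/5b^3 + 4/5, ab, b^4 - b}.
Label its elements g_1 = a^2 + 6/5a - 4/5b^3 + 4/5, g_2 = ab, g_3 = b^4 - b.

Reduce p = -a^3b - a^3 - 3a^2b + 4/5ab^4 - 4/5ab + a modulo G:
  leading term a^3b: subtract (-ab)·g_1 from -a^3b - a^3 - 3a^2b + 4/5ab^4 - 4/5ab + a → -a^3 - 9/5a^2b + a
  leading term a^3: subtract (-a)·g_1 from -a^3 - 9/5a^2b + a → -9/5a^2b + 6/5a^2 - 4/5ab^3 + 9/5a
  leading term a^2b: subtract (-9/5b)·g_1 from -9/5a^2b + 6/5a^2 - 4/5ab^3 + 9/5a → 6/5a^2 - 4/5ab^3 + 54/25ab + 9/5a - 36/25b^4 + 36/25b
  leading term a^2: subtract (6/5)·g_1 from 6/5a^2 - 4/5ab^3 + 54/25ab + 9/5a - 36/25b^4 + 36/25b → -4/5ab^3 + 54/25ab + 9/25a - 36/25b^4 + 24/25b^3 + 36/25b - 24/25
  leading term ab^3: subtract (-4/5b^2)·g_2 from -4/5ab^3 + 54/25ab + 9/25a - 36/25b^4 + 24/25b^3 + 36/25b - 24/25 → 54/25ab + 9/25a - 36/25b^4 + 24/25b^3 + 36/25b - 24/25
  leading term ab: subtract (54/25)·g_2 from 54/25ab + 9/25a - 36/25b^4 + 24/25b^3 + 36/25b - 24/25 → 9/25a - 36/25b^4 + 24/25b^3 + 36/25b - 24/25
  leading term a: no divisor's leading term divides it; move 9/25a to the remainder.
  leading term b^4: subtract (-36/25)·g_3 from -36/25b^4 + 24/25b^3 + 36/25b - 24/25 → 24/25b^3 - 24/25
  leading term b^3: no divisor's leading term divides it; move 24/25b^3 to the remainder.
  leading term 1: no divisor's leading term divides it; move -24/25 to the remainder.
  normal form = 9/25a + 24/25b^3 - 24/25.
The normal form is nonzero, so p ∉ I. Since p minus its normal form lies in I, I + (p) = I + (r) where r = 9/25a + 24/25b^3 - 24/25; decide whether this ideal is the whole ring.
Run Buchberger on G together with r (pairs among the g_i already reduce to 0 since G is a Gröbner basis):
g_1 = a^2 + 6/5a - 4/5b^3 + 4/5, LT = a^2.
g_2 = ab, LT = ab.
g_3 = b^4 - b, LT = b^4.
r = 9/25a + 24/25b^3 - 24/25, LT = a.

S(g_1,r): lcm = a^2. S = -8/3ab^3 + 58/15a - 4/5b^3 + 4/5.
  reduce S modulo (g_1, g_2, g_3, r):
  remainder -100/9b^3 + 100/9 ≠ 0; add m_5 = -100/9b^3 + 100/9 to the basis.

The other S-polynomials (S(g_1,g_2), S(g_1,g_3), S(g_2,g_3), S(g_2,r), S(g_3,r), S(g_1,m_5), S(g_2,m_5), S(g_3,m_5), S(r,m_5)) all reduce to 0 modulo the current basis, so we have a Gröbner basis.
Inter-reduce: drop elements whose leading term is divisible by another's, tail-reduce, and make monic.
Reduced Gröbner basis: {a, b^3 - 1}.
The reduced Gröbner basis of I + (p) is {a, b^3 - 1} ≠ {1}, a proper ideal, so the enlarged system stays consistent: p is independent of I, with normal form 9/25a + 24/25b^3 - 24/25.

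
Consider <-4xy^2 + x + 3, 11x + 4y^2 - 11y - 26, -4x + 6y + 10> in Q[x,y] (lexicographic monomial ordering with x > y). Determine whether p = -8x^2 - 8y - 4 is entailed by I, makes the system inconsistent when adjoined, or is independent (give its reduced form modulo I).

Adjoining -8x^2 - 8y - 4 makes the ideal the whole ring: the system is inconsistent.

First compute the reduced Gröbner basis of I by Buchberger's algorithm.
f_1 = -4xy^2 + x + 3, LT = xy^2.
f_2 = 11x + 4y^2 - 11y - 26, LT = x.
f_3 = -4x + 6y + 10, LT = x.

S(f_1,f_2): lcm = xy^2. S = -1/4x - 4/11y^4 + y^3 + 26/11y^2 - 3/4.
  reduce S modulo (f_1, f_2, f_3):
  remainder -4/11y^4 + y^3 + 27/11y^2 - 1/4y - 59/44 ≠ 0; add h_4 = -4/11y^4 + y^3 + 27/11y^2 - 1/4y - 59/44 to the basis.

S(f_1,f_3): lcm = xy^2. S = -1/4x + 3/2y^3 + 5/2y^2 - 3/4.
  reduce S modulo (f_1, f_2, f_3, h_4):
  remainder 3/2y^3 + 57/22y^2 - 1/4y - 59/44 ≠ 0; add h_5 = 3/2y^3 + 57/22y^2 - 1/4y - 59/44 to the basis.

S(f_2,f_3): lcm = x. S = 4/11y^2 + 1/2y + 3/22.
  reduce S modulo (f_1, f_2, f_3, h_4, h_5):
  remainder 4/11y^2 + 1/2y + 3/22 ≠ 0; add h_6 = 4/11y^2 + 1/2y + 3/22 to the basis.

S(f_1,h_5): lcm = xy^3. S = -19/11xy^2 - 1/12xy + 59/66x - 3/4y.
  reduce S modulo (f_1, f_2, f_3, h_4, h_5, h_6):
  remainder -197/3168y - 197/3168 ≠ 0; add h_7 = -197/3168y - 197/3168 to the basis.

The other S-polynomials (S(f_1,h_4), S(f_2,h_4), S(f_3,h_4), S(f_2,h_5), S(f_3,h_5), S(h_4,h_5), S(f_1,h_6), S(f_2,h_6), S(f_3,h_6), S(h_4,h_6), S(h_5,h_6), S(f_1,h_7), S(f_2,h_7), S(f_3,h_7), S(h_4,h_7), S(h_5,h_7), S(h_6,h_7)) all reduce to 0 modulo the current basis, so we have a Gröbner basis.
Inter-reduce: drop elements whose leading term is divisible by another's, tail-reduce, and make monic.
Reduced Gröbner basis: {x - 1, y + 1}.
Label its elements g_1 = x - 1, g_2 = y + 1.

Reduce p = -8x^2 - 8y - 4 modulo G:
  leading term x^2: subtract (-8x)·g_1 from -8x^2 - 8y - 4 → -8x - 8y - 4
  leading term x: subtract (-8)·g_1 from -8x - 8y - 4 → -8y - 12
  leading term y: subtract (-8)·g_2 from -8y - 12 → -4
  leading term 1: no divisor's leading term divides it; move -4 to the remainder.
  normal form = -4.
The normal form is nonzero, so p ∉ I. Since p minus its normal form lies in I, I + (p) = I + (r) where r = -4; decide whether this ideal is the whole ring.
Here r = -4 is a nonzero constant, hence a unit: 1 ∈ I + (p), the Gröbner basis of I + (p) is {1}, and the enlarged system has no common solution — adjoining p is inconsistent.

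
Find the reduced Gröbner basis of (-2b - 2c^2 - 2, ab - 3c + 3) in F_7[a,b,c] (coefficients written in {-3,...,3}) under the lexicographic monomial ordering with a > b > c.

G = {ac^2 + a + 3c - 3, b + c^2 + 1}

The reduced Gröbner basis is the canonical form of the ideal for this ordering.

f_1 = -2b - 2c^2 - 2, LT = b.
f_2 = ab - 3c + 3, LT = ab.

S(f_1,f_2): lcm = ab. S = ac^2 + a + 3c - 3.
  leading term ac^2: no divisor's leading term divides it; move ac^2 to the remainder.
  leading term a: no divisor's leading term divides it; move a to the remainder.
  leading term c: no divisor's leading term divides it; move 3c to the remainder.
  leading term 1: no divisor's leading term divides it; move -3 to the remainder.
  remainder ac^2 + a + 3c - 3 ≠ 0; add g_3 = ac^2 + a + 3c - 3 to the basis.

S(f_1,g_3): leading monomials are coprime, so the S-polynomial reduces to 0 (Buchberger's first criterion).
S(f_2,g_3): lcm = abc^2. S = -ab - 3bc + 3b - 3c^3 + 3c^2.
  leading term ab: subtract (-3a)·f_1 from -ab - 3bc + 3b - 3c^3 + 3c^2 → ac^2 + a - 3bc + 3b - 3c^3 + 3c^2
  leading term ac^2: subtract (1)·g_3 from ac^2 + a - 3bc + 3b - 3c^3 + 3c^2 → -3bc + 3b - 3c^3 + 3c^2 - 3c + 3
  leading term bc: subtract (-2c)·f_1 from -3bc + 3b - 3c^3 + 3c^2 - 3c + 3 → 3b + 3c^2 + 3
  leading term b: subtract (2)·f_1 from 3b + 3c^2 + 3 → 0
  remainder 0.

Every S-polynomial of the final basis reduces to 0, so we have a Gröbner basis.
Inter-reduce: drop elements whose leading term is divisible by another's, tail-reduce, and make monic.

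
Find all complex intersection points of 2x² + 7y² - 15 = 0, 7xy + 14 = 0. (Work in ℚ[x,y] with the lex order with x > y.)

{(2, -1), (-2, 1), (sqrt(14)/2, -2*sqrt(14)/7), (-sqrt(14)/2, 2*sqrt(14)/7)}

Compute a lex Gröbner basis by Buchberger's algorithm.
f_1 = 2x² + 7y² - 15, LT = x².
f_2 = 7xy + 14, LT = xy.

S(f_1,f_2): lcm = x²y. S = -2x + 7/2y³ - 15/2y.
  leading term x: no divisor's leading term divides it; move -2x to the remainder.
  leading term y³: no divisor's leading term divides it; move 7/2y³ to the remainder.
  leading term y: no divisor's leading term divides it; move -15/2y to the remainder.
  remainder -2x + 7/2y³ - 15/2y ≠ 0; add h_3 = -2x + 7/2y³ - 15/2y to the basis.

S(f_2,h_3): lcm = xy. S = 7/4y⁴ - 15/4y² + 2.
  leading term y⁴: no divisor's leading term divides it; move 7/4y⁴ to the remainder.
  leading term y²: no divisor's leading term divides it; move -15/4y² to the remainder.
  leading term 1: no divisor's leading term divides it; move 2 to the remainder.
  remainder 7/4y⁴ - 15/4y² + 2 ≠ 0; add h_4 = 7/4y⁴ - 15/4y² + 2 to the basis.

The other S-polynomials (S(f_1,h_3), S(f_1,h_4), S(f_2,h_4), S(h_3,h_4)) all reduce to 0 modulo the current basis, so we have a Gröbner basis.
Inter-reduce: drop elements whose leading term is divisible by another's, tail-reduce, and make monic.
Reduced Gröbner basis: {x - 7/4y³ + 15/4y, y⁴ - 15/7y² + 8/7}.

The lex basis is triangular: the last element involves only y. Solving y⁴ - 15/7y² + 8/7 = 0 gives y ∈ {-1, 1, -2*sqrt(14)/7, 2*sqrt(14)/7}; substituting each value into the earlier elements determines the remaining variables.
  y = -1: the earlier basis element becomes x - 2 = 0, giving x = 2 — point (2, -1).
  y = 1: the earlier basis element becomes x + 2 = 0, giving x = -2 — point (-2, 1).
  y = -2*sqrt(14)/7: the earlier basis element becomes x - sqrt(14)/2 = 0, giving x = sqrt(14)/2 — point (sqrt(14)/2, -2*sqrt(14)/7).
  y = 2*sqrt(14)/7: the earlier basis element becomes x + sqrt(14)/2 = 0, giving x = -sqrt(14)/2 — point (-sqrt(14)/2, 2*sqrt(14)/7).
Each listed point satisfies every original equation (direct substitution).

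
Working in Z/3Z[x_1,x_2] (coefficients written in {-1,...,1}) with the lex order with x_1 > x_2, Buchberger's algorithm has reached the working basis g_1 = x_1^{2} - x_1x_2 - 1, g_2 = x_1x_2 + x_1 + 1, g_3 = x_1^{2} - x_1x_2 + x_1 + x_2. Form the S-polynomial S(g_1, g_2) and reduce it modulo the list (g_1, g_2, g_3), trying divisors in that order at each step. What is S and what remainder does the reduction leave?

lcm(LM(g_1), LM(g_2)) = x_1^{2}x_2.
S = (lcm/LT(g_1))·g_1 − (lcm/LT(g_2))·g_2 = -x_1^{2} - x_1x_2^{2} - x_1 - x_2.
Reduce S modulo (g_1, g_2, g_3) in that order:
  leading term x_1^{2}: subtract (-1)·g_1 from -x_1^{2} - x_1x_2^{2} - x_1 - x_2 → -x_1x_2^{2} - x_1x_2 - x_1 - x_2 - 1
  leading term x_1x_2^{2}: subtract (-x_2)·g_2 from -x_1x_2^{2} - x_1x_2 - x_1 - x_2 - 1 → -x_1 - 1
  leading term x_1: no divisor's leading term divides it; move -x_1 to the remainder.
  leading term 1: no divisor's leading term divides it; move -1 to the remainder.
The remainder -x_1 - 1 is nonzero, so it would be added as the next basis element.
This is the inner loop of Buchberger's algorithm — each nonzero remainder becomes a new basis element.

S(g_1, g_2) = -x_1^{2} - x_1x_2^{2} - x_1 - x_2; remainder on division = -x_1 - 1.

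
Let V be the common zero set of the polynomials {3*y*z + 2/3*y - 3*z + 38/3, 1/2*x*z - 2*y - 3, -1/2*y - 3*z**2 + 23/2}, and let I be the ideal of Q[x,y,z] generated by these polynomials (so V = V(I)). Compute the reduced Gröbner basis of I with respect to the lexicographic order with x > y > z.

G = {x - 63*z**2 + 10*z + 231, y + 6*z**2 - 23, z**3 + 2/9*z**2 - 11/3*z - 14/9}

f_1 = 3*y*z + 2/3*y - 3*z + 38/3, LT = y*z.
f_2 = 1/2*x*z - 2*y - 3, LT = x*z.
f_3 = -1/2*y - 3*z**2 + 23/2, LT = y.

S(f_1,f_2): lcm = x*y*z. S = 2/9*x*y - x*z + 38/9*x + 4*y**2 + 6*y.
  reduce S modulo (f_1, f_2, f_3):
  remainder 28/3*x - 588*z**2 + 280/3*z + 2156 ≠ 0; add g_4 = 28/3*x - 588*z**2 + 280/3*z + 2156 to the basis.

S(f_1,f_3): lcm = y*z. S = 2/9*y - 6*z**3 + 22*z + 38/9.
  reduce S modulo (f_1, f_2, f_3, g_4):
  remainder -6*z**3 - 4/3*z**2 + 22*z + 28/3 ≠ 0; add g_5 = -6*z**3 - 4/3*z**2 + 22*z + 28/3 to the basis.

The other S-polynomials (S(f_2,f_3), S(f_1,g_4), S(f_2,g_4), S(f_3,g_4), S(f_1,g_5), S(f_2,g_5), S(f_3,g_5), S(g_4,g_5)) all reduce to 0 modulo the current basis, so we have a Gröbner basis.
Inter-reduce: drop elements whose leading term is divisible by another's, tail-reduce, and make monic.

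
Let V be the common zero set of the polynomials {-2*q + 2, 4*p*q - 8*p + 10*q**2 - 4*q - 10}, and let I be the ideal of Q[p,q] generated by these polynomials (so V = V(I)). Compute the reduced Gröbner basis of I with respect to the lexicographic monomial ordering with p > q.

f_1 = -2*q + 2, LT = q.
f_2 = 4*p*q - 8*p + 10*q**2 - 4*q - 10, LT = p*q.

S(f_1,f_2): lcm = p*q. S = p - 5/2*q**2 + q + 5/2.
  leading term p: no divisor's leading term divides it; move p to the remainder.
  leading term q**2: subtract (5/4*q)·f_1 from -5/2*q**2 + q + 5/2 → -3/2*q + 5/2
  leading term q: subtract (3/4)·f_1 from -3/2*q + 5/2 → 1
  leading term 1: no divisor's leading term divides it; move 1 to the remainder.
  remainder p + 1 ≠ 0; add g_3 = p + 1 to the basis.

The other S-polynomials (S(f_1,g_3), S(f_2,g_3)) all reduce to 0 modulo the current basis, so we have a Gröbner basis.
Inter-reduce: drop elements whose leading term is divisible by another's, tail-reduce, and make monic.

G = {p + 1, q - 1}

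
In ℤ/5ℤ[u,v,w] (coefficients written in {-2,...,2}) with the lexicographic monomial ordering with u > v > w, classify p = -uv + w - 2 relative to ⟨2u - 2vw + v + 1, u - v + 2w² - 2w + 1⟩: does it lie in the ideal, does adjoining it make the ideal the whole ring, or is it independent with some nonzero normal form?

First compute the reduced Gröbner basis of I by Buchberger's algorithm.
f_1 = 2u - 2vw + v + 1, LT = u.
f_2 = u - v + 2w² - 2w + 1, LT = u.

S(f_1,f_2): lcm = u. S = -vw - v - 2w² + 2w + 2.
  leading term vw: no divisor's leading term divides it; move -vw to the remainder.
  leading term v: no divisor's leading term divides it; move -v to the remainder.
  leading term w²: no divisor's leading term divides it; move -2w² to the remainder.
  leading term w: no divisor's leading term divides it; move 2w to the remainder.
  leading term 1: no divisor's leading term divides it; move 2 to the remainder.
  remainder -vw - v - 2w² + 2w + 2 ≠ 0; add h_3 = -vw - v - 2w² + 2w + 2 to the basis.

The other S-polynomials (S(f_1,h_3), S(f_2,h_3)) all reduce to 0 modulo the current basis, so we have a Gröbner basis.
Inter-reduce: drop elements whose leading term is divisible by another's, tail-reduce, and make monic.
Reduced Gröbner basis: {u - v + 2w² - 2w + 1, vw + v + 2w² - 2w - 2}.
Label its elements g_1 = u - v + 2w² - 2w + 1, g_2 = vw + v + 2w² - 2w - 2.

Reduce p = -uv + w - 2 modulo G:
  leading term uv: subtract (-v)·g_1 from -uv + w - 2 → -v² + 2vw² - 2vw + v + w - 2
  leading term v²: no divisor's leading term divides it; move -v² to the remainder.
  leading term vw²: subtract (2w)·g_2 from 2vw² - 2vw + v + w - 2 → vw + v + w³ - w² - 2
  leading term vw: subtract (1)·g_2 from vw + v + w³ - w² - 2 → w³ + 2w² + 2w
  leading term w³: no divisor's leading term divides it; move w³ to the remainder.
  leading term w²: no divisor's leading term divides it; move 2w² to the remainder.
  leading term w: no divisor's leading term divides it; move 2w to the remainder.
  normal form = -v² + w³ + 2w² + 2w.
The normal form is nonzero, so p ∉ I. Since p minus its normal form lies in I, I + (p) = I + (r) where r = -v² + w³ + 2w² + 2w; decide whether this ideal is the whole ring.
Run Buchberger on G together with r (pairs among the g_i already reduce to 0 since G is a Gröbner basis):
g_1 = u - v + 2w² - 2w + 1, LT = u.
g_2 = vw + v + 2w² - 2w - 2, LT = vw.
r = -v² + w³ + 2w² + 2w, LT = v².

S(g_2,r): lcm = v²w. S = v² + 2vw² - 2vw - 2v + w⁴ + 2w³ + 2w².
  leading term v²: subtract (-1)·r from v² + 2vw² - 2vw - 2v + w⁴ + 2w³ + 2w² → 2vw² - 2vw - 2v + w⁴ - 2w³ - w² + 2w
  leading term vw²: subtract (2w)·g_2 from 2vw² - 2vw - 2v + w⁴ - 2w³ - w² + 2w → vw - 2v + w⁴ - w³ - 2w² + w
  leading term vw: subtract (1)·g_2 from vw - 2v + w⁴ - w³ - 2w² + w → 2v + w⁴ - w³ + w² - 2w + 2
  leading term v: no divisor's leading term divides it; move 2v to the remainder.
  leading term w⁴: no divisor's leading term divides it; move w⁴ to the remainder.
  leading term w³: no divisor's leading term divides it; move -w³ to the remainder.
  leading term w²: no divisor's leading term divides it; move w² to the remainder.
  leading term w: no divisor's leading term divides it; move -2w to the remainder.
  leading term 1: no divisor's leading term divides it; move 2 to the remainder.
  remainder 2v + w⁴ - w³ + w² - 2w + 2 ≠ 0; add m_4 = 2v + w⁴ - w³ + w² - 2w + 2 to the basis.

S(g_2,m_4): lcm = vw. S = v + 2w⁵ - 2w⁴ + 2w³ - 2w² + 2w - 2.
  leading term v: subtract (-2)·m_4 from v + 2w⁵ - 2w⁴ + 2w³ - 2w² + 2w - 2 → 2w⁵ - 2w + 2
  leading term w⁵: no divisor's leading term divides it; move 2w⁵ to the remainder.
  leading term w: no divisor's leading term divides it; move -2w to the remainder.
  leading term 1: no divisor's leading term divides it; move 2 to the remainder.
  remainder 2w⁵ - 2w + 2 ≠ 0; add m_5 = 2w⁵ - 2w + 2 to the basis.

The other S-polynomials (S(g_1,g_2), S(g_1,r), S(g_1,m_4), S(r,m_4), S(g_1,m_5), S(g_2,m_5), S(r,m_5), S(m_4,m_5)) all reduce to 0 modulo the current basis, so we have a Gröbner basis.
Inter-reduce: drop elements whose leading term is divisible by another's, tail-reduce, and make monic.
Reduced Gröbner basis: {u - 2w⁴ + 2w³ + 2w + 2, v - 2w⁴ + 2w³ - 2w² - w + 1, w⁵ - w + 1}.
The reduced Gröbner basis of I + (p) is {u - 2w⁴ + 2w³ + 2w + 2, v - 2w⁴ + 2w³ - 2w² - w + 1, w⁵ - w + 1} ≠ {1}, a proper ideal, so the enlarged system stays consistent: p is independent of I, with normal form -v² + w³ + 2w² + 2w.

-uv + w - 2 is independent of I; its normal form modulo I is -v² + w³ + 2w² + 2w.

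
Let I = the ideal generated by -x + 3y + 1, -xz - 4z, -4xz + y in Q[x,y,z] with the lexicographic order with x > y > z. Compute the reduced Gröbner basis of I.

f_1 = -x + 3y + 1, LT = x.
f_2 = -xz - 4z, LT = xz.
f_3 = -4xz + y, LT = xz.

S(f_1,f_2): lcm = xz. S = -3yz - 5z.
  leading term yz: no divisor's leading term divides it; move -3yz to the remainder.
  leading term z: no divisor's leading term divides it; move -5z to the remainder.
  remainder -3yz - 5z ≠ 0; add g_4 = -3yz - 5z to the basis.

S(f_1,f_3): lcm = xz. S = -3yz + 1/4y - z.
  leading term yz: subtract (1)·g_4 from -3yz + 1/4y - z → 1/4y + 4z
  leading term y: no divisor's leading term divides it; move 1/4y to the remainder.
  leading term z: no divisor's leading term divides it; move 4z to the remainder.
  remainder 1/4y + 4z ≠ 0; add g_5 = 1/4y + 4z to the basis.

S(g_4,g_5): lcm = yz. S = -16z^2 + 5/3z.
  leading term z^2: no divisor's leading term divides it; move -16z^2 to the remainder.
  leading term z: no divisor's leading term divides it; move 5/3z to the remainder.
  remainder -16z^2 + 5/3z ≠ 0; add g_6 = -16z^2 + 5/3z to the basis.

The other S-polynomials (S(f_2,f_3), S(f_1,g_4), S(f_2,g_4), S(f_3,g_4), S(f_1,g_5), S(f_2,g_5), S(f_3,g_5), S(f_1,g_6), S(f_2,g_6), S(f_3,g_6), S(g_4,g_6), S(g_5,g_6)) all reduce to 0 modulo the current basis, so we have a Gröbner basis.
Inter-reduce: drop elements whose leading term is divisible by another's, tail-reduce, and make monic.

G = {x + 48z - 1, y + 16z, z^2 - 5/48z}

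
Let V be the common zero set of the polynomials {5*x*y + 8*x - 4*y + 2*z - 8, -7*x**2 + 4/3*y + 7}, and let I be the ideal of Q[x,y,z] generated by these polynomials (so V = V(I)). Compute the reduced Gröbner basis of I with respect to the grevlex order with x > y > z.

G = {x**2 - 4/21*y - 1, x*y + 8/5*x - 4/5*y + 2/5*z - 8/5, y**2 + 21/10*x*z - 42/25*x + 349/100*y + 42/25*z + 42/25}

f_1 = 5*x*y + 8*x - 4*y + 2*z - 8, LT = x*y.
f_2 = -7*x**2 + 4/3*y + 7, LT = x**2.

S(f_1,f_2): lcm = x**2*y. S = 8/5*x**2 - 4/5*x*y + 4/21*y**2 + 2/5*x*z - 8/5*x + y.
  leading term x**2: subtract (-8/35)·f_2 from 8/5*x**2 - 4/5*x*y + 4/21*y**2 + 2/5*x*z - 8/5*x + y → -4/5*x*y + 4/21*y**2 + 2/5*x*z - 8/5*x + 137/105*y + 8/5
  leading term x*y: subtract (-4/25)·f_1 from -4/5*x*y + 4/21*y**2 + 2/5*x*z - 8/5*x + 137/105*y + 8/5 → 4/21*y**2 + 2/5*x*z - 8/25*x + 349/525*y + 8/25*z + 8/25
  leading term y**2: no divisor's leading term divides it; move 4/21*y**2 to the remainder.
  leading term x*z: no divisor's leading term divides it; move 2/5*x*z to the remainder.
  leading term x: no divisor's leading term divides it; move -8/25*x to the remainder.
  leading term y: no divisor's leading term divides it; move 349/525*y to the remainder.
  leading term z: no divisor's leading term divides it; move 8/25*z to the remainder.
  leading term 1: no divisor's leading term divides it; move 8/25 to the remainder.
  remainder 4/21*y**2 + 2/5*x*z - 8/25*x + 349/525*y + 8/25*z + 8/25 ≠ 0; add g_3 = 4/21*y**2 + 2/5*x*z - 8/25*x + 349/525*y + 8/25*z + 8/25 to the basis.

S(f_1,g_3): lcm = x*y**2. S = -21/10*x**2*z + 42/25*x**2 - 189/100*x*y - 4/5*y**2 - 42/25*x*z + 2/5*y*z - 42/25*x - 8/5*y.
  leading term x**2*z: subtract (3/10*z)·f_2 from -21/10*x**2*z + 42/25*x**2 - 189/100*x*y - 4/5*y**2 - 42/25*x*z + 2/5*y*z - 42/25*x - 8/5*y → 42/25*x**2 - 189/100*x*y - 4/5*y**2 - 42/25*x*z - 42/25*x - 8/5*y - 21/10*z
  leading term x**2: subtract (-6/25)·f_2 from 42/25*x**2 - 189/100*x*y - 4/5*y**2 - 42/25*x*z - 42/25*x - 8/5*y - 21/10*z → -189/100*x*y - 4/5*y**2 - 42/25*x*z - 42/25*x - 32/25*y - 21/10*z + 42/25
  leading term x*y: subtract (-189/500)·f_1 from -189/100*x*y - 4/5*y**2 - 42/25*x*z - 42/25*x - 32/25*y - 21/10*z + 42/25 → -4/5*y**2 - 42/25*x*z + 168/125*x - 349/125*y - 168/125*z - 168/125
  leading term y**2: subtract (-21/5)·g_3 from -4/5*y**2 - 42/25*x*z + 168/125*x - 349/125*y - 168/125*z - 168/125 → 0
  remainder 0.

S(f_2,g_3): leading monomials are coprime, so the S-polynomial reduces to 0 (Buchberger's first criterion).
Every S-polynomial of the final basis reduces to 0, so we have a Gröbner basis.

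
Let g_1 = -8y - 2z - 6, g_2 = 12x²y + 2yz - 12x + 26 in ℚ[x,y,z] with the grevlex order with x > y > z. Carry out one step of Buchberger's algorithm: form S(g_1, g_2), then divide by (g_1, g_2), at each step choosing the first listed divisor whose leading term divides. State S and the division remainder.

lcm(LM(g_1), LM(g_2)) = x²y.
S = (lcm/LT(g_1))·g_1 − (lcm/LT(g_2))·g_2 = ¼x²z + ¾x² - ⅙yz + x - 13/6.
Reduce S modulo (g_1, g_2) in that order:
  leading term x²z: no divisor's leading term divides it; move ¼x²z to the remainder.
  leading term x²: no divisor's leading term divides it; move ¾x² to the remainder.
  leading term yz: subtract (1/48z)·g_1 from -⅙yz + x - 13/6 → 1/24z² + x + ⅛z - 13/6
  leading term z²: no divisor's leading term divides it; move 1/24z² to the remainder.
  leading term x: no divisor's leading term divides it; move x to the remainder.
  leading term z: no divisor's leading term divides it; move ⅛z to the remainder.
  leading term 1: no divisor's leading term divides it; move -13/6 to the remainder.
The remainder ¼x²z + ¾x² + 1/24z² + x + ⅛z - 13/6 is nonzero, so it would be added as the next basis element.

S(g_1, g_2) = ¼x²z + ¾x² - ⅙yz + x - 13/6; remainder on division = ¼x²z + ¾x² + 1/24z² + x + ⅛z - 13/6.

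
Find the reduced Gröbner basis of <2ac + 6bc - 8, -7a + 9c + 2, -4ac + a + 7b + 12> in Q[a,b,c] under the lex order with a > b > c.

G = {a - 9/7c - 2/7, b - 36/49c^2 + 1/49c + 86/49, c^3 + 5/9c^2 - 61/27c - 49/27}

f_1 = 2ac + 6bc - 8, LT = ac.
f_2 = -7a + 9c + 2, LT = a.
f_3 = -4ac + a + 7b + 12, LT = ac.

S(f_1,f_2): lcm = ac. S = 3bc + 9/7c^2 + 2/7c - 4.
  leading term bc: no divisor's leading term divides it; move 3bc to the remainder.
  leading term c^2: no divisor's leading term divides it; move 9/7c^2 to the remainder.
  leading term c: no divisor's leading term divides it; move 2/7c to the remainder.
  leading term 1: no divisor's leading term divides it; move -4 to the remainder.
  remainder 3bc + 9/7c^2 + 2/7c - 4 ≠ 0; add g_4 = 3bc + 9/7c^2 + 2/7c - 4 to the basis.

S(f_1,f_3): lcm = ac. S = 1/4a + 3bc + 7/4b - 1.
  leading term a: subtract (-1/28)·f_2 from 1/4a + 3bc + 7/4b - 1 → 3bc + 7/4b + 9/28c - 13/14
  leading term bc: subtract (1)·g_4 from 3bc + 7/4b + 9/28c - 13/14 → 7/4b - 9/7c^2 + 1/28c + 43/14
  leading term b: no divisor's leading term divides it; move 7/4b to the remainder.
  leading term c^2: no divisor's leading term divides it; move -9/7c^2 to the remainder.
  leading term c: no divisor's leading term divides it; move 1/28c to the remainder.
  leading term 1: no divisor's leading term divides it; move 43/14 to the remainder.
  remainder 7/4b - 9/7c^2 + 1/28c + 43/14 ≠ 0; add g_5 = 7/4b - 9/7c^2 + 1/28c + 43/14 to the basis.

S(g_4,g_5): lcm = bc. S = 36/49c^3 + 20/49c^2 - 244/147c - 4/3.
  leading term c^3: no divisor's leading term divides it; move 36/49c^3 to the remainder.
  leading term c^2: no divisor's leading term divides it; move 20/49c^2 to the remainder.
  leading term c: no divisor's leading term divides it; move -244/147c to the remainder.
  leading term 1: no divisor's leading term divides it; move -4/3 to the remainder.
  remainder 36/49c^3 + 20/49c^2 - 244/147c - 4/3 ≠ 0; add g_6 = 36/49c^3 + 20/49c^2 - 244/147c - 4/3 to the basis.

The other S-polynomials (S(f_2,f_3), S(f_1,g_4), S(f_2,g_4), S(f_3,g_4), S(f_1,g_5), S(f_2,g_5), S(f_3,g_5), S(f_1,g_6), S(f_2,g_6), S(f_3,g_6), S(g_4,g_6), S(g_5,g_6)) all reduce to 0 modulo the current basis, so we have a Gröbner basis.
Inter-reduce: drop elements whose leading term is divisible by another's, tail-reduce, and make monic.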